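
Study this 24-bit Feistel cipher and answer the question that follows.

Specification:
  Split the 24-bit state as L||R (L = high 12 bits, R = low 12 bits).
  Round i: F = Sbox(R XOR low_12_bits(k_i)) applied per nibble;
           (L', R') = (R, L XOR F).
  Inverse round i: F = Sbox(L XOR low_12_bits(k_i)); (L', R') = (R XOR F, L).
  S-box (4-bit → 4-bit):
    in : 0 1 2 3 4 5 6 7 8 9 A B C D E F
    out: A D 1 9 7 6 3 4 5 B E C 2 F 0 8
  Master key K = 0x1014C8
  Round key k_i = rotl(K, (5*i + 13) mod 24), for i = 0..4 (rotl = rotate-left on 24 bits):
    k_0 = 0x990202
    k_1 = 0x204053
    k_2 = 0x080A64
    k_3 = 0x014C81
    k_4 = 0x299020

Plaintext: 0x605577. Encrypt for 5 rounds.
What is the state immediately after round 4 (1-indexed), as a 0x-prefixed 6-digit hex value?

s_0 = plaintext = 0x605577
s_1 = Round(s_0, k_0) = 0x577243
s_2 = Round(s_1, k_1) = 0x2434AD
s_3 = Round(s_2, k_2) = 0x4AD268
s_4 = Round(s_3, k_3) = 0x2684A6
s_5 = Round(s_4, k_4) = 0x4A653B

0x2684A6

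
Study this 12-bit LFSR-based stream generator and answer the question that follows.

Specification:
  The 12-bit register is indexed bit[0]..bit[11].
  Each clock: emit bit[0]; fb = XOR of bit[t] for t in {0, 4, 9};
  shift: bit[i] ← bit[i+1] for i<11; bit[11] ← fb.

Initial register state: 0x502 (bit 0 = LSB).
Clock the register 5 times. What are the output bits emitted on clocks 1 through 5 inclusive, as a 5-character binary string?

reg_0 = 0x502
clock 1: out=0, reg = 0x281
clock 2: out=1, reg = 0x140
clock 3: out=0, reg = 0x0A0
clock 4: out=0, reg = 0x050
clock 5: out=0, reg = 0x828

01000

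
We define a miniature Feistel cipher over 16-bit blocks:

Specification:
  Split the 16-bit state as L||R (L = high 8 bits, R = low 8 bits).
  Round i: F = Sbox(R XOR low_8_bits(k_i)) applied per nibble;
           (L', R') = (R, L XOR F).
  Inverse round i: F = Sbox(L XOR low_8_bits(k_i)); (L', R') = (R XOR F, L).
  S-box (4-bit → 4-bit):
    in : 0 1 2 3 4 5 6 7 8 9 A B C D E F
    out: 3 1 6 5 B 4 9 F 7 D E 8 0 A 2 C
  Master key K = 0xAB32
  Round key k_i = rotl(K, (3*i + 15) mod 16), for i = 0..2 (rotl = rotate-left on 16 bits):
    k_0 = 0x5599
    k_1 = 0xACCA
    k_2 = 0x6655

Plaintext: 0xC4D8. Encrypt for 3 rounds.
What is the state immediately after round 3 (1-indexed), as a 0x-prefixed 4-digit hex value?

s_0 = plaintext = 0xC4D8
s_1 = Round(s_0, k_0) = 0xD875
s_2 = Round(s_1, k_1) = 0x7554
s_3 = Round(s_2, k_2) = 0x5444

0x5444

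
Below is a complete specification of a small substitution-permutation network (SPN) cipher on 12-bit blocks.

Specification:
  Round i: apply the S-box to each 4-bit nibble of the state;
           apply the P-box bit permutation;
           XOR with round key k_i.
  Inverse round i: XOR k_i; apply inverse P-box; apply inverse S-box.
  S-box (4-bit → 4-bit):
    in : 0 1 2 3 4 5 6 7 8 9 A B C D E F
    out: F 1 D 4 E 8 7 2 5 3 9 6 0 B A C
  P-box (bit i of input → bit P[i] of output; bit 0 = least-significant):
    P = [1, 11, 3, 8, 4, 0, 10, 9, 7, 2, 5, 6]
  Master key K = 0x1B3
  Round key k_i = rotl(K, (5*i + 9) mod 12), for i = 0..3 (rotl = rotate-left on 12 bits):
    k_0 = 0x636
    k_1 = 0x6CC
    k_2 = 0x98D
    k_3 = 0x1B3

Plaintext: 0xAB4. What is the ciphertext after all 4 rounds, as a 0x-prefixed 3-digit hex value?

0xF48

s_0 = plaintext = 0xAB4
s_1 = Round(s_0, k_0) = 0xBFF
s_2 = Round(s_1, k_1) = 0x1E0
s_3 = Round(s_2, k_2) = 0x206
s_4 = Round(s_3, k_3) = 0xF48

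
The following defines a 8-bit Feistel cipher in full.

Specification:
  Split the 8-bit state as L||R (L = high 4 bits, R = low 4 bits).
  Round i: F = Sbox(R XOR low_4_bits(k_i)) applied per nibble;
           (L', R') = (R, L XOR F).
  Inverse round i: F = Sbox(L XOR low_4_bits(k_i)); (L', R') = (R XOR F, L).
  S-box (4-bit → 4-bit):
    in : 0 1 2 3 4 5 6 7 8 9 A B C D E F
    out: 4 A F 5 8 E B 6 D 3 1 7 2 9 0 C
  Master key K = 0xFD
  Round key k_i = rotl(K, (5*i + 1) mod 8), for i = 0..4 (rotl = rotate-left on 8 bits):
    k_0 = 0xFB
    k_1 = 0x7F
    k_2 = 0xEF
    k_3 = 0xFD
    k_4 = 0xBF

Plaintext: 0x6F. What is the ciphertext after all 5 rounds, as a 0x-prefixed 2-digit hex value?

0xA1

s_0 = plaintext = 0x6F
s_1 = Round(s_0, k_0) = 0xFE
s_2 = Round(s_1, k_1) = 0xE5
s_3 = Round(s_2, k_2) = 0x5F
s_4 = Round(s_3, k_3) = 0xFA
s_5 = Round(s_4, k_4) = 0xA1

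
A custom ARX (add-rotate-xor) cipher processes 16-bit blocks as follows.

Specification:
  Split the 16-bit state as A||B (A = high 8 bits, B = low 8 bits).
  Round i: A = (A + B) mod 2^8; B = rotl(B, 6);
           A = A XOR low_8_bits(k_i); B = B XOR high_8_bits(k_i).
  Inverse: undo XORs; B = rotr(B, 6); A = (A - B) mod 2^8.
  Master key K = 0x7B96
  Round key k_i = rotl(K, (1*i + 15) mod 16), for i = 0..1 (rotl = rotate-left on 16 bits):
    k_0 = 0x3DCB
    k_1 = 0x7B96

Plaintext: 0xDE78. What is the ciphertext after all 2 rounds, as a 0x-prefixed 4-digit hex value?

0x56B3

s_0 = plaintext = 0xDE78
s_1 = Round(s_0, k_0) = 0x9D23
s_2 = Round(s_1, k_1) = 0x56B3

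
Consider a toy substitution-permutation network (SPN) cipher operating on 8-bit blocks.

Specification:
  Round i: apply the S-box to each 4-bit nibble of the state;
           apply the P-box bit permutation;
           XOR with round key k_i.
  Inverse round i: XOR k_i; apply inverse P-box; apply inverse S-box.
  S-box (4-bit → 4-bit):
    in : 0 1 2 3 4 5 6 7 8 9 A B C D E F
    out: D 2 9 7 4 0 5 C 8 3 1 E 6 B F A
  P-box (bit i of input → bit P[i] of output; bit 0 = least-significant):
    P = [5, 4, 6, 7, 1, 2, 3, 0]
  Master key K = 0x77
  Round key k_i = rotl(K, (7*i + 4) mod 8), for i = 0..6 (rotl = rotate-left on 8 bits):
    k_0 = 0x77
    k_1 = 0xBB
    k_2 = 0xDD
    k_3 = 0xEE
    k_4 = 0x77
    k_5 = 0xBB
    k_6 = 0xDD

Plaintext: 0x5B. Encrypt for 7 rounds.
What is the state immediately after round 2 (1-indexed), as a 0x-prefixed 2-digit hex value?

s_0 = plaintext = 0x5B
s_1 = Round(s_0, k_0) = 0xA7
s_2 = Round(s_1, k_1) = 0x79
s_3 = Round(s_2, k_2) = 0xE4
s_4 = Round(s_3, k_3) = 0xA1
s_5 = Round(s_4, k_4) = 0x65
s_6 = Round(s_5, k_5) = 0xB1
s_7 = Round(s_6, k_6) = 0xC0

0x79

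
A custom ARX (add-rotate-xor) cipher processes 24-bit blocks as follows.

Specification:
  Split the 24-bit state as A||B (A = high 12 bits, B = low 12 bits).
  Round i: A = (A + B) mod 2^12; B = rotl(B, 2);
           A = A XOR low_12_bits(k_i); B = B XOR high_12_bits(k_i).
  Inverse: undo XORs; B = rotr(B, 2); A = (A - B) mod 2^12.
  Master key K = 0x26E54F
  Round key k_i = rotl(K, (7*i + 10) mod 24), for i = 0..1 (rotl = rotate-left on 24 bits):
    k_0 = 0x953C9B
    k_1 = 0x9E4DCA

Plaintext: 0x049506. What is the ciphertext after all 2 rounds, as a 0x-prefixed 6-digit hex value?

s_0 = plaintext = 0x049506
s_1 = Round(s_0, k_0) = 0x9D4D4A
s_2 = Round(s_1, k_1) = 0xAD4CCF

0xAD4CCF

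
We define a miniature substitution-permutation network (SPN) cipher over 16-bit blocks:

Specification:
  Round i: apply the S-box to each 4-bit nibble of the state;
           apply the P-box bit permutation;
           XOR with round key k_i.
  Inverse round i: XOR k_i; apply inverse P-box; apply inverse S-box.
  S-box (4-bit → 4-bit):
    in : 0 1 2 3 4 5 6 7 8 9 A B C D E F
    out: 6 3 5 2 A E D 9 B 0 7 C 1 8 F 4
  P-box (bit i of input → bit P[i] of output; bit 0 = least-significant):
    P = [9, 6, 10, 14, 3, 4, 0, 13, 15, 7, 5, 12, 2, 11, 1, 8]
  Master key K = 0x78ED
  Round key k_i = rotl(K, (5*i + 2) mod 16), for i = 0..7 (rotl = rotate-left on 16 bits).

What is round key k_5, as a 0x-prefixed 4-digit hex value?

0x6BC7

K = 0x78ED
k_0 = rotl(K, (5*0+2) mod 16) = rotl(K, 2) = 0xE3B5
k_1 = rotl(K, (5*1+2) mod 16) = rotl(K, 7) = 0x76BC
k_2 = rotl(K, (5*2+2) mod 16) = rotl(K, 12) = 0xD78E
k_3 = rotl(K, (5*3+2) mod 16) = rotl(K, 1) = 0xF1DA
k_4 = rotl(K, (5*4+2) mod 16) = rotl(K, 6) = 0x3B5E
k_5 = rotl(K, (5*5+2) mod 16) = rotl(K, 11) = 0x6BC7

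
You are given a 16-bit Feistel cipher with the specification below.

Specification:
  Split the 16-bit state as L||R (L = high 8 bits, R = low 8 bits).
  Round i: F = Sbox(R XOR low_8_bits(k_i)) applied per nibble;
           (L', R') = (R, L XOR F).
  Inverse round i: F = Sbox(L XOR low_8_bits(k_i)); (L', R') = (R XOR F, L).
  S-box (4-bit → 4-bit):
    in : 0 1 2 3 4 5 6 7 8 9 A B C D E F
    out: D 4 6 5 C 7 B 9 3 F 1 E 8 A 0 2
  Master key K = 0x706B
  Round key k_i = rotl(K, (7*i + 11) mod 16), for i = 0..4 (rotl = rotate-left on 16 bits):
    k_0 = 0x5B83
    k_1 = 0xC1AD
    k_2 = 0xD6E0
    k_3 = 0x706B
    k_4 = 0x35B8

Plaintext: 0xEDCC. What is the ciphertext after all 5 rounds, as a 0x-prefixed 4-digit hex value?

0x2D99

s_0 = plaintext = 0xEDCC
s_1 = Round(s_0, k_0) = 0xCC2F
s_2 = Round(s_1, k_1) = 0x2FFA
s_3 = Round(s_2, k_2) = 0xFA6E
s_4 = Round(s_3, k_3) = 0x6E2D
s_5 = Round(s_4, k_4) = 0x2D99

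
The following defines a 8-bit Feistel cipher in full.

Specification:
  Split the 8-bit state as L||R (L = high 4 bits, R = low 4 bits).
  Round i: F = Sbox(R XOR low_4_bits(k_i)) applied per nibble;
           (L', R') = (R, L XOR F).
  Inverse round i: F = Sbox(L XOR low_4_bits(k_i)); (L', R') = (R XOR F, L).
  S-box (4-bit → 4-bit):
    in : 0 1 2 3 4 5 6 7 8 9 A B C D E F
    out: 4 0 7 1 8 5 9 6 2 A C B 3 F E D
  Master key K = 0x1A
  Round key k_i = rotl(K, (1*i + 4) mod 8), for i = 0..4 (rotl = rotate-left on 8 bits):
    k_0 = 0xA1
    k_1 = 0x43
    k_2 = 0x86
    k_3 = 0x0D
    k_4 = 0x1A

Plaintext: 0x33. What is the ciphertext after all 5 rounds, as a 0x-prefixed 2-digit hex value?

s_0 = plaintext = 0x33
s_1 = Round(s_0, k_0) = 0x34
s_2 = Round(s_1, k_1) = 0x45
s_3 = Round(s_2, k_2) = 0x55
s_4 = Round(s_3, k_3) = 0x57
s_5 = Round(s_4, k_4) = 0x7A

0x7A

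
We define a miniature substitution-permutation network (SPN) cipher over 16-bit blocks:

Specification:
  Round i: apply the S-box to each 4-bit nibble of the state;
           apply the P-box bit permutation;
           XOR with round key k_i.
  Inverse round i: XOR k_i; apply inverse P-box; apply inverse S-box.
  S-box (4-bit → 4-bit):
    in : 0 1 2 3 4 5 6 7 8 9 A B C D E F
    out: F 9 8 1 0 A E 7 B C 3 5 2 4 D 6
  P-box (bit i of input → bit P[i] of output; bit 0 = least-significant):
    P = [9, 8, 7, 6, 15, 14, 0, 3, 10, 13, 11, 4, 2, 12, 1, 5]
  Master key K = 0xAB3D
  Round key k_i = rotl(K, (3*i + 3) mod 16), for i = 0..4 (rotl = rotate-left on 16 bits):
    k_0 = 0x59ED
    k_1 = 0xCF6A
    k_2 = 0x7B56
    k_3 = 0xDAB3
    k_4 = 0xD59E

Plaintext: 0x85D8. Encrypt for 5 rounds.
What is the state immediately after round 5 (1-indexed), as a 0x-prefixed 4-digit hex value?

s_0 = plaintext = 0x85D8
s_1 = Round(s_0, k_0) = 0x6A98
s_2 = Round(s_1, k_1) = 0xF801
s_3 = Round(s_2, k_2) = 0x8D0D
s_4 = Round(s_3, k_3) = 0x021E
s_5 = Round(s_4, k_4) = 0x4760

0x4760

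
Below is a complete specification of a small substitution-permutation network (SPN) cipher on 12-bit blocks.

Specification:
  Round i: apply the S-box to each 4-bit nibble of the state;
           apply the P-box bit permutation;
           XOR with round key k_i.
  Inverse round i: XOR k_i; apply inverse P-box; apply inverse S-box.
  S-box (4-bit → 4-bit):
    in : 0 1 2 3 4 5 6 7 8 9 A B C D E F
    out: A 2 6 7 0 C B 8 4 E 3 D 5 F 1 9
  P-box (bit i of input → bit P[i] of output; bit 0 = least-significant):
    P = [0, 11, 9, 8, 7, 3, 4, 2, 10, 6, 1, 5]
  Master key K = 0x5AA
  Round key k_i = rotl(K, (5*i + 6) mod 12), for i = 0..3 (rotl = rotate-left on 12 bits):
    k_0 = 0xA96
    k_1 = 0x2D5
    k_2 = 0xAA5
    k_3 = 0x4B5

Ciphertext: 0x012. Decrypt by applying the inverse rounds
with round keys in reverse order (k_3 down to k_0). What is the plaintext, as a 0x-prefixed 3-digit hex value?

0x5E5

s_0 = ciphertext = 0x012
s_1 = InvRound(s_0, k_3) = 0xBFE
s_2 = InvRound(s_1, k_2) = 0x22F
s_3 = InvRound(s_2, k_1) = 0x934
s_4 = InvRound(s_3, k_0) = 0x5E5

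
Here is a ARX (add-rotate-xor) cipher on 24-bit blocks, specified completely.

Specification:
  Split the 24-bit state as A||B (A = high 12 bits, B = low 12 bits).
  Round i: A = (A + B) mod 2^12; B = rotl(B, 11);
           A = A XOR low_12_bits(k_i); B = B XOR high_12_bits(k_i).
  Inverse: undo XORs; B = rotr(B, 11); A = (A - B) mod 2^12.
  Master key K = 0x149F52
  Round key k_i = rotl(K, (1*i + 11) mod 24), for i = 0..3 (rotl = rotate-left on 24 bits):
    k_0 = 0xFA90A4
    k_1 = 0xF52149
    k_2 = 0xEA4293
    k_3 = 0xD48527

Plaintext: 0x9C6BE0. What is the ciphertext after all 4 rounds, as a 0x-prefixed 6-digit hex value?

0x4B9285

s_0 = plaintext = 0x9C6BE0
s_1 = Round(s_0, k_0) = 0x502A59
s_2 = Round(s_1, k_1) = 0xE1227E
s_3 = Round(s_2, k_2) = 0x203F9B
s_4 = Round(s_3, k_3) = 0x4B9285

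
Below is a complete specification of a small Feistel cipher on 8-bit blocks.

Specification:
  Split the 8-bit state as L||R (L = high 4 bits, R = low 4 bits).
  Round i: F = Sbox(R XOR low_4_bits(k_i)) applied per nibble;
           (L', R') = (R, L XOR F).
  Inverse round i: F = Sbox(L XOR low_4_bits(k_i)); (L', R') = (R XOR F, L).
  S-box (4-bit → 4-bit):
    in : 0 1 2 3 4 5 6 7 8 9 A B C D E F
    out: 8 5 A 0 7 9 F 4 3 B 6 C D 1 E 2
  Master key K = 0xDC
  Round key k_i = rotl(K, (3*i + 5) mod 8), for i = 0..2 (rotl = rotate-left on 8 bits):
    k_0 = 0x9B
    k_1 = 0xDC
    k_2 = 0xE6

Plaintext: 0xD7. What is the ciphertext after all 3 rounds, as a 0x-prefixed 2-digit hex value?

0xAD

s_0 = plaintext = 0xD7
s_1 = Round(s_0, k_0) = 0x70
s_2 = Round(s_1, k_1) = 0x0A
s_3 = Round(s_2, k_2) = 0xAD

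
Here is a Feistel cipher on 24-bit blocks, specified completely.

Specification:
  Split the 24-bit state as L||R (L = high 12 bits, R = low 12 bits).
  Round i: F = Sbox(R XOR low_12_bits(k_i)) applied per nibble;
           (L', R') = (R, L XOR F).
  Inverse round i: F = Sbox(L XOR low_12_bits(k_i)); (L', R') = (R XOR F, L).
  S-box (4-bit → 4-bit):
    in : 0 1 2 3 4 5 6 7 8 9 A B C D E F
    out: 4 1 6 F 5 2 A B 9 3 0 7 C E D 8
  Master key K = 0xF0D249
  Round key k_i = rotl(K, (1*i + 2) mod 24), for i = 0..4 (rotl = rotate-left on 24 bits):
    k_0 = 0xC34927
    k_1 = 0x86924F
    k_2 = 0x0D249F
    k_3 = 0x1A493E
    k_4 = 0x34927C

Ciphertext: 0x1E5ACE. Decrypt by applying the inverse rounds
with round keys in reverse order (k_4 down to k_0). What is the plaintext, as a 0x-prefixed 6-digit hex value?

0x74C8EE

s_0 = ciphertext = 0x1E5ACE
s_1 = InvRound(s_0, k_4) = 0x5FD1E5
s_2 = InvRound(s_1, k_3) = 0xD2A5FD
s_3 = InvRound(s_2, k_2) = 0x68FD2A
s_4 = InvRound(s_3, k_1) = 0x8EE68F
s_5 = InvRound(s_4, k_0) = 0x74C8EE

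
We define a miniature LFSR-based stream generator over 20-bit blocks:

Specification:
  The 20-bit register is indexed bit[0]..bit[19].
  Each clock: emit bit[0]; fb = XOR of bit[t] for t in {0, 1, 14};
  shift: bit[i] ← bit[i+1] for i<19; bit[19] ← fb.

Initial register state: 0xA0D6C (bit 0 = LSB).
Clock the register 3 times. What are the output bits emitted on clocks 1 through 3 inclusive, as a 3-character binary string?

reg_0 = 0xA0D6C
clock 1: out=0, reg = 0x506B6
clock 2: out=0, reg = 0xA835B
clock 3: out=1, reg = 0x541AD

001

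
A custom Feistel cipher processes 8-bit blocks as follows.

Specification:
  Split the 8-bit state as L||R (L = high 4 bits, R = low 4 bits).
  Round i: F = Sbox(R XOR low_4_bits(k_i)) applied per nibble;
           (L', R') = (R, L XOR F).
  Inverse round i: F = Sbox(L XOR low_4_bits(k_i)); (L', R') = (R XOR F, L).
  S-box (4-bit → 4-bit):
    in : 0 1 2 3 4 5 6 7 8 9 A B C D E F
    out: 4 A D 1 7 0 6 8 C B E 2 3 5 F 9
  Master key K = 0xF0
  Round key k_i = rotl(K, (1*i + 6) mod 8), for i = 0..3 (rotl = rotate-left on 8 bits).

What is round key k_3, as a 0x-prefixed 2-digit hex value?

0xE1

K = 0xF0
k_0 = rotl(K, (1*0+6) mod 8) = rotl(K, 6) = 0x3C
k_1 = rotl(K, (1*1+6) mod 8) = rotl(K, 7) = 0x78
k_2 = rotl(K, (1*2+6) mod 8) = rotl(K, 0) = 0xF0
k_3 = rotl(K, (1*3+6) mod 8) = rotl(K, 1) = 0xE1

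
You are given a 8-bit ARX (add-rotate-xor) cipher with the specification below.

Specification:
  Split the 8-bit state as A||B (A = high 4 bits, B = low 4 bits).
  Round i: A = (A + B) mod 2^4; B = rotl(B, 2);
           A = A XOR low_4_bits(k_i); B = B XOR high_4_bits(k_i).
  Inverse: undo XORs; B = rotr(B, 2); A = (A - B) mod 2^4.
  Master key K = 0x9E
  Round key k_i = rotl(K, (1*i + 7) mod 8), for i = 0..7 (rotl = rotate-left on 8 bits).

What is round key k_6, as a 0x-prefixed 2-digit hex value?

K = 0x9E
k_0 = rotl(K, (1*0+7) mod 8) = rotl(K, 7) = 0x4F
k_1 = rotl(K, (1*1+7) mod 8) = rotl(K, 0) = 0x9E
k_2 = rotl(K, (1*2+7) mod 8) = rotl(K, 1) = 0x3D
k_3 = rotl(K, (1*3+7) mod 8) = rotl(K, 2) = 0x7A
k_4 = rotl(K, (1*4+7) mod 8) = rotl(K, 3) = 0xF4
k_5 = rotl(K, (1*5+7) mod 8) = rotl(K, 4) = 0xE9
k_6 = rotl(K, (1*6+7) mod 8) = rotl(K, 5) = 0xD3

0xD3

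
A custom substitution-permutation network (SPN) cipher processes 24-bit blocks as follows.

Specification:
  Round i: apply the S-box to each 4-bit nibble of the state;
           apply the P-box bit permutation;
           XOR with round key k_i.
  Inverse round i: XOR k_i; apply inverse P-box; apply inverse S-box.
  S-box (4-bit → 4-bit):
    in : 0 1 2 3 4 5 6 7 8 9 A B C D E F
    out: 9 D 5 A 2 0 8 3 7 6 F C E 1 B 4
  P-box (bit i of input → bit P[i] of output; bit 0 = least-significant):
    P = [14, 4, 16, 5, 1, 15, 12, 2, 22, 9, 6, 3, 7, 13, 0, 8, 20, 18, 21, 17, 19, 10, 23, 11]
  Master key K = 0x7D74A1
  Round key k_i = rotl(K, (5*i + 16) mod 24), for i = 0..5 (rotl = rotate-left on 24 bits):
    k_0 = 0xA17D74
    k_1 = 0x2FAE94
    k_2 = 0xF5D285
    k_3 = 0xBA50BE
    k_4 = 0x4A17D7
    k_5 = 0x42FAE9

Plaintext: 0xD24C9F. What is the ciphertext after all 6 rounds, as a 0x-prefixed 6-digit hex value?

s_0 = plaintext = 0xD24C9F
s_1 = Round(s_0, k_0) = 0x98CF3C
s_2 = Round(s_1, k_1) = 0x9A0BE1
s_3 = Round(s_2, k_2) = 0x42176B
s_4 = Round(s_3, k_3) = 0xCB571B
s_5 = Round(s_4, k_4) = 0xA909F1
s_6 = Round(s_5, k_5) = 0xEFA509

0xEFA509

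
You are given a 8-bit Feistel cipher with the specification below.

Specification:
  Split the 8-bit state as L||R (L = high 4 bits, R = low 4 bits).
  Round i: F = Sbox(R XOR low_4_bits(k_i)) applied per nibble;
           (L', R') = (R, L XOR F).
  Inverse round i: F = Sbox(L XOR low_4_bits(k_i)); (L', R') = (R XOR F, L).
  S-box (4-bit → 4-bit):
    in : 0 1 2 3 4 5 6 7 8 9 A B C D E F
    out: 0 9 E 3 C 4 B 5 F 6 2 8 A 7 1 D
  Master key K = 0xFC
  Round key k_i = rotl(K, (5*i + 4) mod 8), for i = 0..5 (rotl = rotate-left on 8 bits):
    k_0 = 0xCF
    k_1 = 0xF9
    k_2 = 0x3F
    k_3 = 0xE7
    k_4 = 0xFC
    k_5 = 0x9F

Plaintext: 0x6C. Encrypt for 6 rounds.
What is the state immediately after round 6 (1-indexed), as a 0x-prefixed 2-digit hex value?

s_0 = plaintext = 0x6C
s_1 = Round(s_0, k_0) = 0xC5
s_2 = Round(s_1, k_1) = 0x56
s_3 = Round(s_2, k_2) = 0x63
s_4 = Round(s_3, k_3) = 0x3A
s_5 = Round(s_4, k_4) = 0xA8
s_6 = Round(s_5, k_5) = 0x8F

0x8F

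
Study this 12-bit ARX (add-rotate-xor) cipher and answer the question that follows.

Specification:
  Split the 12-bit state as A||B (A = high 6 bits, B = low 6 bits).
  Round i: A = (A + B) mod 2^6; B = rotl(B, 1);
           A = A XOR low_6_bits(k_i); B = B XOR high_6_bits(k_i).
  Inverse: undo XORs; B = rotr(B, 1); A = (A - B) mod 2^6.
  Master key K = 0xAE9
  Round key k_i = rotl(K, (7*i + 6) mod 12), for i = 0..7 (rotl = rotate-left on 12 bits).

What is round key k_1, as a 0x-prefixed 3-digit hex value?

K = 0xAE9
k_0 = rotl(K, (7*0+6) mod 12) = rotl(K, 6) = 0xA6B
k_1 = rotl(K, (7*1+6) mod 12) = rotl(K, 1) = 0x5D3

0x5D3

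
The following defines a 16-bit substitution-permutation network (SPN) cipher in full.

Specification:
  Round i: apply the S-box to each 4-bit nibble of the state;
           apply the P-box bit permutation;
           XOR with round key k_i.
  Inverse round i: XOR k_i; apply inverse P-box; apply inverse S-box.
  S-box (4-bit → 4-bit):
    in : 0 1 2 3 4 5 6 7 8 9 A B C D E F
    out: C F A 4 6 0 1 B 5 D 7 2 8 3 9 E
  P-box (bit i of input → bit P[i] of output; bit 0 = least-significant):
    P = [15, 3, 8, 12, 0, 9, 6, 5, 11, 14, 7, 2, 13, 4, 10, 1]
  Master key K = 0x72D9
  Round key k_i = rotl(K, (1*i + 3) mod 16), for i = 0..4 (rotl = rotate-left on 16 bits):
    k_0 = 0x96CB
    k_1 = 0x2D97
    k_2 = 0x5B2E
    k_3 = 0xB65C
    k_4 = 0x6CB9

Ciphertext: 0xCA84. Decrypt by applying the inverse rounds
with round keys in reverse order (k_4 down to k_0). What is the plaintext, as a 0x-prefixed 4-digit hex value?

0x04F8

s_0 = ciphertext = 0xCA84
s_1 = InvRound(s_0, k_4) = 0xAC7D
s_2 = InvRound(s_1, k_3) = 0x567C
s_3 = InvRound(s_2, k_2) = 0xF633
s_4 = InvRound(s_3, k_1) = 0x5129
s_5 = InvRound(s_4, k_0) = 0x04F8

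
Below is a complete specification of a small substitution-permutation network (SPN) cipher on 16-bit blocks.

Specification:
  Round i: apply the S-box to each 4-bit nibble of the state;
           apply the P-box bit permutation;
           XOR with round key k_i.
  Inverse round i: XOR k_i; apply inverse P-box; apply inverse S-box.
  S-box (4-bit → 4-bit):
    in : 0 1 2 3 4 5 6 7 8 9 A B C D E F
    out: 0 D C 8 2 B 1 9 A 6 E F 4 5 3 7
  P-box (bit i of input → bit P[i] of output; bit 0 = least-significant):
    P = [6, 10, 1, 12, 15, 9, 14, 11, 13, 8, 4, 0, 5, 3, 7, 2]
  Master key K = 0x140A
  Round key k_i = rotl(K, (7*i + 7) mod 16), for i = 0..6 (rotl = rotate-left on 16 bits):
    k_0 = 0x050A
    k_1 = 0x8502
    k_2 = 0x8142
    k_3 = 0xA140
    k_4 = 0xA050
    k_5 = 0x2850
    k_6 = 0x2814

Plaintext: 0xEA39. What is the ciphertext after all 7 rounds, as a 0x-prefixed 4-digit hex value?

0x5BAE

s_0 = plaintext = 0xEA39
s_1 = Round(s_0, k_0) = 0x0831
s_2 = Round(s_1, k_1) = 0x9C41
s_3 = Round(s_2, k_2) = 0x9398
s_4 = Round(s_3, k_3) = 0xF7C9
s_5 = Round(s_4, k_4) = 0xC4FB
s_6 = Round(s_5, k_5) = 0xFF92
s_7 = Round(s_6, k_6) = 0x5BAE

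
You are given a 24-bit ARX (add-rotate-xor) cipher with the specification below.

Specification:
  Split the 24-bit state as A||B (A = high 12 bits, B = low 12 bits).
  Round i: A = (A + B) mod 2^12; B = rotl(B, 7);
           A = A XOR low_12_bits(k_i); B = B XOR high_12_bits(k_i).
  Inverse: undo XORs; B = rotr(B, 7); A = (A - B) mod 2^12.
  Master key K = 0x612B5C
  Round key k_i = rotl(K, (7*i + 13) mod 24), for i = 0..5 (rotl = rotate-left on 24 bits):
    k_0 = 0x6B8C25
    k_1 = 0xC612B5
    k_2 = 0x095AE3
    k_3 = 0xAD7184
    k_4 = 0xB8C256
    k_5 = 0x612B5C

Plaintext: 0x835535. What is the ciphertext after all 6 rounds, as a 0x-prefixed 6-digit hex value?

0xFD0916

s_0 = plaintext = 0x835535
s_1 = Round(s_0, k_0) = 0x14FC11
s_2 = Round(s_1, k_1) = 0xFD5481
s_3 = Round(s_2, k_2) = 0xEB5031
s_4 = Round(s_3, k_3) = 0xF62256
s_5 = Round(s_4, k_4) = 0x3EE09E
s_6 = Round(s_5, k_5) = 0xFD0916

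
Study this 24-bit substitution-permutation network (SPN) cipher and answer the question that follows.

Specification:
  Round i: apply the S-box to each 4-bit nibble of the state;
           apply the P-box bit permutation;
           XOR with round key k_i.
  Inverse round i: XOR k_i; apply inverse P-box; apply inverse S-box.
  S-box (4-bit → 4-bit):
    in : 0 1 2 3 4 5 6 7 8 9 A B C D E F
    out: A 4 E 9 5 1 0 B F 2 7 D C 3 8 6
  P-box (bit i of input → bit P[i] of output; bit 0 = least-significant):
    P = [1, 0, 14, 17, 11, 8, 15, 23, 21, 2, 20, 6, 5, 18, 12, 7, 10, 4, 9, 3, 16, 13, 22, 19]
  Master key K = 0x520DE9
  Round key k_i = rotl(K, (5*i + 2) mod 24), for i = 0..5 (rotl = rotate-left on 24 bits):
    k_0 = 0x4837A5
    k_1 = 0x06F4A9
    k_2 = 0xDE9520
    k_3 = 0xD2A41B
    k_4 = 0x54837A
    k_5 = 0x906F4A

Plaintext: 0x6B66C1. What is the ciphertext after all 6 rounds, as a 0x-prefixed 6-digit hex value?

s_0 = plaintext = 0x6B66C1
s_1 = Round(s_0, k_0) = 0xC8F1AD
s_2 = Round(s_1, k_1) = 0x5A6BB2
s_3 = Round(s_2, k_2) = 0x6D5B71
s_4 = Round(s_3, k_3) = 0x62E96B
s_5 = Round(s_4, k_4) = 0x56C1E4
s_6 = Round(s_5, k_5) = 0x013FC8

0x013FC8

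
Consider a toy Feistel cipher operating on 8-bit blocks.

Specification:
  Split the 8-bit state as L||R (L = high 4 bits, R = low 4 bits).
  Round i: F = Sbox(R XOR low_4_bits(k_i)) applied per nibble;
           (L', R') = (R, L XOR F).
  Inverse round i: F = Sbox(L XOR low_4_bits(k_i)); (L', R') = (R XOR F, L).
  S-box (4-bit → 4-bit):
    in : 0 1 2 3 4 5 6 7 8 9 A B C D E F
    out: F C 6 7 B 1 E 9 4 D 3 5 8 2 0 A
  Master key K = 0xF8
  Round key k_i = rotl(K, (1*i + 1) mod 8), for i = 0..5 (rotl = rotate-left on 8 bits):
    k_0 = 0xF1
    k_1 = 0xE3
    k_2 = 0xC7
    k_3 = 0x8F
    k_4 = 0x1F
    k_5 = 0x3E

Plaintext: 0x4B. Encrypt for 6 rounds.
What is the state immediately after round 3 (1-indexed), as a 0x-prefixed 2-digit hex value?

0x0E

s_0 = plaintext = 0x4B
s_1 = Round(s_0, k_0) = 0xB7
s_2 = Round(s_1, k_1) = 0x70
s_3 = Round(s_2, k_2) = 0x0E
s_4 = Round(s_3, k_3) = 0xEC
s_5 = Round(s_4, k_4) = 0xC9
s_6 = Round(s_5, k_5) = 0x95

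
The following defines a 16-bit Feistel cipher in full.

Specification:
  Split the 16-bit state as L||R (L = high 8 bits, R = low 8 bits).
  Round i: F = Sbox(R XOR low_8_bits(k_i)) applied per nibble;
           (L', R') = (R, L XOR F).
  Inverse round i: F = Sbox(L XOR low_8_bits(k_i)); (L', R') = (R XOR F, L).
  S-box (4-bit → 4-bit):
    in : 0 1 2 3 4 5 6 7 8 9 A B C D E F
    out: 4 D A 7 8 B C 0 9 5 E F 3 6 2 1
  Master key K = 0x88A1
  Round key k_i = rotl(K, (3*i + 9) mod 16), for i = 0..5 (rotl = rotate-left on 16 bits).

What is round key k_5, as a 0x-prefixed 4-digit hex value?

K = 0x88A1
k_0 = rotl(K, (3*0+9) mod 16) = rotl(K, 9) = 0x4311
k_1 = rotl(K, (3*1+9) mod 16) = rotl(K, 12) = 0x188A
k_2 = rotl(K, (3*2+9) mod 16) = rotl(K, 15) = 0xC450
k_3 = rotl(K, (3*3+9) mod 16) = rotl(K, 2) = 0x2286
k_4 = rotl(K, (3*4+9) mod 16) = rotl(K, 5) = 0x1431
k_5 = rotl(K, (3*5+9) mod 16) = rotl(K, 8) = 0xA188

0xA188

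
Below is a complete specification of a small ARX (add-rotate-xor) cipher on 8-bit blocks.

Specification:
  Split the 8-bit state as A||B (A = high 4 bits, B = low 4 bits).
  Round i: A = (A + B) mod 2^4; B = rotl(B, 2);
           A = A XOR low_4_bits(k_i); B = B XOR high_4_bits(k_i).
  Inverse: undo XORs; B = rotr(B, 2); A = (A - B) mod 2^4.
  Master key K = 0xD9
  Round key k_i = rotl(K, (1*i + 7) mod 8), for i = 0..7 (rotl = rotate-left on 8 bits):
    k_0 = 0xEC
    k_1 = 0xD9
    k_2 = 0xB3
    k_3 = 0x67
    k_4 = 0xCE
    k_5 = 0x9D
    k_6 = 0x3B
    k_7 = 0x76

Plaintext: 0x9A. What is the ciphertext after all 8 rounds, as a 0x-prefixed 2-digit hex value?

0xB5

s_0 = plaintext = 0x9A
s_1 = Round(s_0, k_0) = 0xF4
s_2 = Round(s_1, k_1) = 0xAC
s_3 = Round(s_2, k_2) = 0x58
s_4 = Round(s_3, k_3) = 0xA4
s_5 = Round(s_4, k_4) = 0x0D
s_6 = Round(s_5, k_5) = 0x0E
s_7 = Round(s_6, k_6) = 0x58
s_8 = Round(s_7, k_7) = 0xB5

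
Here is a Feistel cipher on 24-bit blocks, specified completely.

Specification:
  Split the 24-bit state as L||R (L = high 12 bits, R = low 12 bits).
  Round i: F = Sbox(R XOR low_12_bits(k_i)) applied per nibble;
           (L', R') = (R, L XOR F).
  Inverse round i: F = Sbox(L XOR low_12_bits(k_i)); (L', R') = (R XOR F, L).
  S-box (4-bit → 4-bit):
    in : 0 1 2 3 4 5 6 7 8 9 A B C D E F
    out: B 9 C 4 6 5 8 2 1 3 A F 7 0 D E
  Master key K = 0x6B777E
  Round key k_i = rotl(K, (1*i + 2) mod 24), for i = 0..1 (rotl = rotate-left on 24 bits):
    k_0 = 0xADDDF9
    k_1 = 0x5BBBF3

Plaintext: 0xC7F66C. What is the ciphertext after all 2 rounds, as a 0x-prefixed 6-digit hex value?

s_0 = plaintext = 0xC7F66C
s_1 = Round(s_0, k_0) = 0x66C34A
s_2 = Round(s_1, k_1) = 0x34A79F

0x34A79F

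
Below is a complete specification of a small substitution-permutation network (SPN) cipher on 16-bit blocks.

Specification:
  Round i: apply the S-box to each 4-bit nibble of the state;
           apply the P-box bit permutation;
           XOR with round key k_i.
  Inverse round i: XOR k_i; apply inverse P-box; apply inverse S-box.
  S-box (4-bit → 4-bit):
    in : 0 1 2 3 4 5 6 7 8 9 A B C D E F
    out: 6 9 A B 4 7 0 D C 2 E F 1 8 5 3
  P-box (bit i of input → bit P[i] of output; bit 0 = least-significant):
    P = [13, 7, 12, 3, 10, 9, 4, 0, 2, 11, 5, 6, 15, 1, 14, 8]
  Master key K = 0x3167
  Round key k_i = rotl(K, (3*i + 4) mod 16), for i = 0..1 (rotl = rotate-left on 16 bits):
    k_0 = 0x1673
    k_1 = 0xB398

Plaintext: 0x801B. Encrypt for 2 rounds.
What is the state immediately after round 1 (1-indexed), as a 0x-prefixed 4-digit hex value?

0x6BDA

s_0 = plaintext = 0x801B
s_1 = Round(s_0, k_0) = 0x6BDA
s_2 = Round(s_1, k_1) = 0xAB75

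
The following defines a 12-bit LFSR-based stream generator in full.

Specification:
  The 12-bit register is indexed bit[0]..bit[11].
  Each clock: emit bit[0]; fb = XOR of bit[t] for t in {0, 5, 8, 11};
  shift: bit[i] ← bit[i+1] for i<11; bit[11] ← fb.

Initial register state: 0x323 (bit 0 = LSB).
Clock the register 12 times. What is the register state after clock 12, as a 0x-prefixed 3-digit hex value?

0xC47

reg_0 = 0x323
clock 1: out=1, reg = 0x991
clock 2: out=1, reg = 0xCC8
clock 3: out=0, reg = 0xE64
clock 4: out=0, reg = 0x732
clock 5: out=0, reg = 0x399
clock 6: out=1, reg = 0x1CC
clock 7: out=0, reg = 0x8E6
clock 8: out=0, reg = 0x473
clock 9: out=1, reg = 0x239
clock 10: out=1, reg = 0x11C
clock 11: out=0, reg = 0x88E
clock 12: out=0, reg = 0xC47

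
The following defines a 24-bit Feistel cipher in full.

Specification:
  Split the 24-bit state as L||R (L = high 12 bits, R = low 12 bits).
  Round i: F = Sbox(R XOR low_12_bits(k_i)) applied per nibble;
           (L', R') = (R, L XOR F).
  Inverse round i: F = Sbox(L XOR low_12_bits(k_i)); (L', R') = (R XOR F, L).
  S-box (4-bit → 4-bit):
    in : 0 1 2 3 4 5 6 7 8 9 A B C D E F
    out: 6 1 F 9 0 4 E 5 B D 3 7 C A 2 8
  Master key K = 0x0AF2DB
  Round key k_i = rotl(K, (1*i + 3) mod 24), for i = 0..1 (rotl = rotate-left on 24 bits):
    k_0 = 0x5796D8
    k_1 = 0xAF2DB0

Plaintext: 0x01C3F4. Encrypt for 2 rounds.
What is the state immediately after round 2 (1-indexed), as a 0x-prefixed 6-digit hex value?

s_0 = plaintext = 0x01C3F4
s_1 = Round(s_0, k_0) = 0x3F44E0
s_2 = Round(s_1, k_1) = 0x4E0EB2

0x4E0EB2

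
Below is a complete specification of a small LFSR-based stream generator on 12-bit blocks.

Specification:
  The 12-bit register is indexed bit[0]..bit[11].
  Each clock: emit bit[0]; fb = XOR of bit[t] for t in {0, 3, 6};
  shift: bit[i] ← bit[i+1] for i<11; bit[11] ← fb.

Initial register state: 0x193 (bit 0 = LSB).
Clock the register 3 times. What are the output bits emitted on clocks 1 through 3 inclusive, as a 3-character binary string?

reg_0 = 0x193
clock 1: out=1, reg = 0x8C9
clock 2: out=1, reg = 0xC64
clock 3: out=0, reg = 0xE32

110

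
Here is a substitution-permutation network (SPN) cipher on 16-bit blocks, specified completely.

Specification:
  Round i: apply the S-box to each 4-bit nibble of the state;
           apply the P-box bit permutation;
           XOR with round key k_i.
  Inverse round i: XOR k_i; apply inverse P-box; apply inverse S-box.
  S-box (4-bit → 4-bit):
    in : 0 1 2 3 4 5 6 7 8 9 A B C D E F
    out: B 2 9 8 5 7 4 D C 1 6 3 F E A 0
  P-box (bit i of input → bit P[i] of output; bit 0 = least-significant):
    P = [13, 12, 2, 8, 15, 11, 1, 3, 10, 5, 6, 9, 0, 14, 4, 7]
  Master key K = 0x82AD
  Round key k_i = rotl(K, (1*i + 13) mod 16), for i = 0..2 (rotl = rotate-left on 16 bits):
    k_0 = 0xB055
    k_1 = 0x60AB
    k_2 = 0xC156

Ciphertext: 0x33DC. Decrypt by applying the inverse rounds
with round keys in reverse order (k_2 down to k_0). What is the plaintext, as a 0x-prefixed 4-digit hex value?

0x36A5

s_0 = ciphertext = 0x33DC
s_1 = InvRound(s_0, k_2) = 0xE37B
s_2 = InvRound(s_1, k_1) = 0x8893
s_3 = InvRound(s_2, k_0) = 0x36A5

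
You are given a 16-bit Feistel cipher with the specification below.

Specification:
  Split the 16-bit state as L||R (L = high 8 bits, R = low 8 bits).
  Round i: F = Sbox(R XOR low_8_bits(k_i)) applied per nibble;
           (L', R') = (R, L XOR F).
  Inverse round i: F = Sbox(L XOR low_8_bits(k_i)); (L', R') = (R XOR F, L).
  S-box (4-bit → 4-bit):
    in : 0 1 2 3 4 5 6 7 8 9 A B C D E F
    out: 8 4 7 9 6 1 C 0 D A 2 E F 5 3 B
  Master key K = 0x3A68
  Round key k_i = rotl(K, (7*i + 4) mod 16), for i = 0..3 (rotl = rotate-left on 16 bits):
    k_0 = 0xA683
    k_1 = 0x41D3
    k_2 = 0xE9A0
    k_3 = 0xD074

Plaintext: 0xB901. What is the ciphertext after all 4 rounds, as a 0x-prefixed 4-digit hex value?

0x08EB

s_0 = plaintext = 0xB901
s_1 = Round(s_0, k_0) = 0x016E
s_2 = Round(s_1, k_1) = 0x6EE4
s_3 = Round(s_2, k_2) = 0xE408
s_4 = Round(s_3, k_3) = 0x08EB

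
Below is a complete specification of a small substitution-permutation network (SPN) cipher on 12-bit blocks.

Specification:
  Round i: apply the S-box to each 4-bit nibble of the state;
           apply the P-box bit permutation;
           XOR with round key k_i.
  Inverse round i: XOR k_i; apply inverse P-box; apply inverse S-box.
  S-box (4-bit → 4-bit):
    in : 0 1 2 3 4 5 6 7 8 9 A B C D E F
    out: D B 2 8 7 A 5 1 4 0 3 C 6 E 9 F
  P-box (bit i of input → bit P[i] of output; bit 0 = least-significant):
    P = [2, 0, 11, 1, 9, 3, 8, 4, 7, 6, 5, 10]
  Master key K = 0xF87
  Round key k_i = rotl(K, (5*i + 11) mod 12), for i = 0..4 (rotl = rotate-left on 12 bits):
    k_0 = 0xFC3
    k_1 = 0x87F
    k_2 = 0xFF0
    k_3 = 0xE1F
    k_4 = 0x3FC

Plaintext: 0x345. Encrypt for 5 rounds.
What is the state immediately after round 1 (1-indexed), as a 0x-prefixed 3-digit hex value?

0x8C8

s_0 = plaintext = 0x345
s_1 = Round(s_0, k_0) = 0x8C8
s_2 = Round(s_1, k_1) = 0x157
s_3 = Round(s_2, k_2) = 0xB2C
s_4 = Round(s_3, k_3) = 0x236
s_5 = Round(s_4, k_4) = 0xBA8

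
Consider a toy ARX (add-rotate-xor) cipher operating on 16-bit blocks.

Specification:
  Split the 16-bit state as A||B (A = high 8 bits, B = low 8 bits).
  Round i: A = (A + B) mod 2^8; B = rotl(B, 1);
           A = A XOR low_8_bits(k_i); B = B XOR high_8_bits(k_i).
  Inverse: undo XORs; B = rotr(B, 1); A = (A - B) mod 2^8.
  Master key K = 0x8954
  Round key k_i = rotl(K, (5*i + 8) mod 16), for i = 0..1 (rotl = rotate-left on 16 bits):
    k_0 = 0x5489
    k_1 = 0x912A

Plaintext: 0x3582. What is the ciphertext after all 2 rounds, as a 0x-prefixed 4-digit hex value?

0xA533

s_0 = plaintext = 0x3582
s_1 = Round(s_0, k_0) = 0x3E51
s_2 = Round(s_1, k_1) = 0xA533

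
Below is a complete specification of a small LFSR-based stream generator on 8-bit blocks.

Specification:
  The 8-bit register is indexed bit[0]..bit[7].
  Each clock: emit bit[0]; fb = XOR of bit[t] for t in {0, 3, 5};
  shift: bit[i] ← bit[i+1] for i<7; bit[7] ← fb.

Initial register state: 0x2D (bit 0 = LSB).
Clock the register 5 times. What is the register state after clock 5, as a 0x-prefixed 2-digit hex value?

0x09

reg_0 = 0x2D
clock 1: out=1, reg = 0x96
clock 2: out=0, reg = 0x4B
clock 3: out=1, reg = 0x25
clock 4: out=1, reg = 0x12
clock 5: out=0, reg = 0x09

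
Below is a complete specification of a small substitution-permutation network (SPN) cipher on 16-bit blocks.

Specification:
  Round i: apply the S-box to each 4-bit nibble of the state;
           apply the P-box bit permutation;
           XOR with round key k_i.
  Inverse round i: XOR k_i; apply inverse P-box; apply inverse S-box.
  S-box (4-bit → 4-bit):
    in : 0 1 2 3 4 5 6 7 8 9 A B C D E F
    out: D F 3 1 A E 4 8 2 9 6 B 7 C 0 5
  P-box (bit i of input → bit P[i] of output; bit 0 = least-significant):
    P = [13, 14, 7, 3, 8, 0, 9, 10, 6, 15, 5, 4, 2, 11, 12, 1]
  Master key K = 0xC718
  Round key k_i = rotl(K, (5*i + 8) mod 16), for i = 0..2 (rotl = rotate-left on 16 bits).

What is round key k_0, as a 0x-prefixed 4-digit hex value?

K = 0xC718
k_0 = rotl(K, (5*0+8) mod 16) = rotl(K, 8) = 0x18C7

0x18C7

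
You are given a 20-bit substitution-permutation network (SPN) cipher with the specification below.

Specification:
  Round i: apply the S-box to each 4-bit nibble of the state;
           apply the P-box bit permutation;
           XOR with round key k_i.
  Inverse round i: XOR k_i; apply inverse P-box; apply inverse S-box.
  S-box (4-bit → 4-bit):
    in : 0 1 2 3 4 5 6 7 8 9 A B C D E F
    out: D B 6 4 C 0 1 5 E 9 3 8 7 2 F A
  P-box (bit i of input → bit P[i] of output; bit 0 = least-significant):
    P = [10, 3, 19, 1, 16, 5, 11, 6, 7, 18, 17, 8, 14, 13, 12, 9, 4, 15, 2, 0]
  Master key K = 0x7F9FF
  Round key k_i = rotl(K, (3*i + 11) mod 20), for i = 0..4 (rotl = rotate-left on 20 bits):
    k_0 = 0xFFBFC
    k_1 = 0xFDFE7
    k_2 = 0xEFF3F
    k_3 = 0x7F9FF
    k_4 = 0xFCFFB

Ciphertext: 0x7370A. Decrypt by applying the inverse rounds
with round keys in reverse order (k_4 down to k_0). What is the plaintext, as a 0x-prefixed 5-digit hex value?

0xBC488

s_0 = ciphertext = 0x7370A
s_1 = InvRound(s_0, k_4) = 0x1C683
s_2 = InvRound(s_1, k_3) = 0x7888A
s_3 = InvRound(s_2, k_2) = 0x0E9A7
s_4 = InvRound(s_3, k_1) = 0x58297
s_5 = InvRound(s_4, k_0) = 0xBC488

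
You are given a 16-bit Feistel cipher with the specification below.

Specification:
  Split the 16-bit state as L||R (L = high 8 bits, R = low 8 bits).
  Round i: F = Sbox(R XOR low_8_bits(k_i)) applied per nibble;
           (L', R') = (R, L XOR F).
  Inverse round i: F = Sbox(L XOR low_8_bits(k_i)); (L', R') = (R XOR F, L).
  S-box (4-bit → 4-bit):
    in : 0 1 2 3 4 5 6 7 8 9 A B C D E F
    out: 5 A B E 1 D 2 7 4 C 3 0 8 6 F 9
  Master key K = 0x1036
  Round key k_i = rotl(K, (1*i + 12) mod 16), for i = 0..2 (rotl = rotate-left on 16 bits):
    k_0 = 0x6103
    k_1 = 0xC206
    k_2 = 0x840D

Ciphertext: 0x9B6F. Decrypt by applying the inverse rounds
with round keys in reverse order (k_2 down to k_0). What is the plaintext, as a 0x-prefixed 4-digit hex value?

0x99AB

s_0 = ciphertext = 0x9B6F
s_1 = InvRound(s_0, k_2) = 0xAD9B
s_2 = InvRound(s_1, k_1) = 0xABAD
s_3 = InvRound(s_2, k_0) = 0x99AB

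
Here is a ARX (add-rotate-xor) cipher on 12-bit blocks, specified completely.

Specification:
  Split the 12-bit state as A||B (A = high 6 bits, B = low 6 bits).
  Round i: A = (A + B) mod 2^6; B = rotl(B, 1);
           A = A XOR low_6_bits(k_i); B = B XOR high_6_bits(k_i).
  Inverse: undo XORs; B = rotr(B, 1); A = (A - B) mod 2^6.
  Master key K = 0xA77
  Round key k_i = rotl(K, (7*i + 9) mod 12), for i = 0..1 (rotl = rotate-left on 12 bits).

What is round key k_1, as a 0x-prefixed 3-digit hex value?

0x77A

K = 0xA77
k_0 = rotl(K, (7*0+9) mod 12) = rotl(K, 9) = 0xF4E
k_1 = rotl(K, (7*1+9) mod 12) = rotl(K, 4) = 0x77A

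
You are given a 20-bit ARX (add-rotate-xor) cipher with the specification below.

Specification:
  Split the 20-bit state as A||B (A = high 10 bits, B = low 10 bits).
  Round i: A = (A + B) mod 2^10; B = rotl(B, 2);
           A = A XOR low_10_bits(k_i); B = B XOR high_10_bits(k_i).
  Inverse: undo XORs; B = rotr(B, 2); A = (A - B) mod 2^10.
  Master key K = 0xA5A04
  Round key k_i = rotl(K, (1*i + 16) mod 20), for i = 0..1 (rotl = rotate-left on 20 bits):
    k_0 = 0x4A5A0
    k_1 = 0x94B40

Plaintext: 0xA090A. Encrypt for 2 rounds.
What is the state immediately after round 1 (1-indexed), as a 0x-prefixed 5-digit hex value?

s_0 = plaintext = 0xA090A
s_1 = Round(s_0, k_0) = 0x8B100
s_2 = Round(s_1, k_1) = 0x1B253

0x8B100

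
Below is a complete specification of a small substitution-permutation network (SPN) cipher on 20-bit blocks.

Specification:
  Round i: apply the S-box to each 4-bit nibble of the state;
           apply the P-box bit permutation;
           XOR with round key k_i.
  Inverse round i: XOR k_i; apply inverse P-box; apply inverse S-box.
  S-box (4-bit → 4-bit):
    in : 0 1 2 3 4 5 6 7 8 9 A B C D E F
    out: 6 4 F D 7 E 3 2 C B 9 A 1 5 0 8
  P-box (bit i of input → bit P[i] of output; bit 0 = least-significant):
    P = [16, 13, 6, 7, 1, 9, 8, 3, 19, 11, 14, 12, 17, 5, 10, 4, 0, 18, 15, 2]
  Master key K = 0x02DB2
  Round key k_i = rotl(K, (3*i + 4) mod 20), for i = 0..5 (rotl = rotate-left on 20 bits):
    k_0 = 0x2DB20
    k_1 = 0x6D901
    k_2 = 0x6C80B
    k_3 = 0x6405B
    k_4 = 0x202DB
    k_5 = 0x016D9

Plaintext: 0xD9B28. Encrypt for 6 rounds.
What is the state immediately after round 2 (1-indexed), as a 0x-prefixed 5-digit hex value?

s_0 = plaintext = 0xD9B28
s_1 = Round(s_0, k_0) = 0x040DB
s_2 = Round(s_1, k_1) = 0x034A3
s_3 = Round(s_2, k_2) = 0x904D1
s_4 = Round(s_3, k_3) = 0xA0D3C
s_5 = Round(s_4, k_4) = 0xB47F4
s_6 = Round(s_5, k_5) = 0x73AB5

0x034A3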